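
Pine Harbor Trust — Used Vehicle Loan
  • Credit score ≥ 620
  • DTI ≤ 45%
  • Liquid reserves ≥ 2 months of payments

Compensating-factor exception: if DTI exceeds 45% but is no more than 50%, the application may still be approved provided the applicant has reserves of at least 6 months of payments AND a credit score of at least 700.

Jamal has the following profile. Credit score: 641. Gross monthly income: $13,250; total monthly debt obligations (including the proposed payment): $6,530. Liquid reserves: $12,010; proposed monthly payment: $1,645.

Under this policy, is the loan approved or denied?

Denied

Credit score 641 ≥ 620 (meets base)
DTI: 6,530 ÷ 13,250 = 49.3%, over the 45% base limit.
Reserves = 12,010/1,645 = 7.3 months ≥ 2
49.3% falls in the override range (45%–50%), so the compensating-factor test applies.
Override check — reserves: 7.3 mo (ok); score: 641 (below 700).
Override conditions not both satisfied; exception does not apply.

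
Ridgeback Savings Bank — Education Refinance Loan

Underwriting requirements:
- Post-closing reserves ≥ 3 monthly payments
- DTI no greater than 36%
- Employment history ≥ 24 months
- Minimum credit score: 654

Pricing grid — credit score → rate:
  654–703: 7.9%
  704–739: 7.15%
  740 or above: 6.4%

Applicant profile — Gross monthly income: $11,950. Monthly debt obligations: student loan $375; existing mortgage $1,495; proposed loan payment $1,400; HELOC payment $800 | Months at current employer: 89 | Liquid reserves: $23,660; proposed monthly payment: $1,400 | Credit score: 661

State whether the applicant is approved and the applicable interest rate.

Approved at 7.9%

Credit score 661 ≥ 654 (meets minimum)
Total monthly debts = (375 + 1,495 + 1,400 + 800) = 4,070. DTI = 4,070/11,950 = 34.1% ≤ 36%
Employment 89 ≥ 24 months
Liquid reserves cover 23,660/1,400 = 16.9 months — ≥ 3 required
All requirements met. Score 661 falls in the 654–703 tier → 7.9%.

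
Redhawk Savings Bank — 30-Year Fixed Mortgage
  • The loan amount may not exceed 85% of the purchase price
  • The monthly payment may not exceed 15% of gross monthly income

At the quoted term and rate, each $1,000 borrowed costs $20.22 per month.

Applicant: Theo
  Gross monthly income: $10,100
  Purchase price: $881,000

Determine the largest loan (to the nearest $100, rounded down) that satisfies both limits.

$74,900

Payment cap: 15% × $10,100 = $1,515/month.
At $20.22 per $1,000, that supports 1,515/20.22 × 1,000 ≈ $74,925 → $74,900.
LTV cap: 85% × $881,000 = $748,850 → $748,800.
Binding constraint: payment-to-income.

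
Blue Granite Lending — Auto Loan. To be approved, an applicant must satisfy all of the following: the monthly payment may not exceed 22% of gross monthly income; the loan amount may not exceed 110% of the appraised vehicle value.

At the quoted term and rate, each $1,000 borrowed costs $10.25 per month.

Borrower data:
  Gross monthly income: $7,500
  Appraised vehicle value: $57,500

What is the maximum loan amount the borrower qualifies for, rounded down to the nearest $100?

Payment cap: 22% × $7,500 = $1,650/month.
At $10.25 per $1,000, that supports 1,650/10.25 × 1,000 ≈ $160,975 → $160,900.
LTV cap: 110% × $57,500 = $63,250 → $63,200.
Binding constraint: loan-to-value.

$63,200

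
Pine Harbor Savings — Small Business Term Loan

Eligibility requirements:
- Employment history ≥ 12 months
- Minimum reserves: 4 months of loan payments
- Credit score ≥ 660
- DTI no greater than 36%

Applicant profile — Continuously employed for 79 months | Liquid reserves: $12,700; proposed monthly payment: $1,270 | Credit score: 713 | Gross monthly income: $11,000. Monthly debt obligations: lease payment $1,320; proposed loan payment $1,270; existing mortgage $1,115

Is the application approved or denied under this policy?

Employment 79 ≥ 12 months
Liquid reserves cover 12,700/1,270 = 10.0 months — ≥ 4 required
Credit score 713 ≥ 660 (meets)
Total monthly debts = (1,320 + 1,270 + 1,115) = 3,705. DTI = 3,705/11,000 = 33.7% ≤ 36%
All criteria satisfied.

Approved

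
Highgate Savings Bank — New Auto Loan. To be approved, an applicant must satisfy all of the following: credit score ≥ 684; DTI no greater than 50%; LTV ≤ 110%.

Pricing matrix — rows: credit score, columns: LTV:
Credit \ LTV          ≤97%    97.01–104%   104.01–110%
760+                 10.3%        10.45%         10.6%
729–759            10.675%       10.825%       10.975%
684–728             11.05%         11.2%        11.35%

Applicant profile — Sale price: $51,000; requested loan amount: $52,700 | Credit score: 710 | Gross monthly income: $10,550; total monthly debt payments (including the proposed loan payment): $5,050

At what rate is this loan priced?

Credit score 710 ≥ 684; DTI = 5,050/10,550 = 47.9% ≤ 50%
LTV: 52,700 ÷ 51,000 = 103.3%, within 110% cap
Credit 710 → row 684–728; LTV 103.3% → column 97.01–104%. Grid cell → 11.2%.

11.2%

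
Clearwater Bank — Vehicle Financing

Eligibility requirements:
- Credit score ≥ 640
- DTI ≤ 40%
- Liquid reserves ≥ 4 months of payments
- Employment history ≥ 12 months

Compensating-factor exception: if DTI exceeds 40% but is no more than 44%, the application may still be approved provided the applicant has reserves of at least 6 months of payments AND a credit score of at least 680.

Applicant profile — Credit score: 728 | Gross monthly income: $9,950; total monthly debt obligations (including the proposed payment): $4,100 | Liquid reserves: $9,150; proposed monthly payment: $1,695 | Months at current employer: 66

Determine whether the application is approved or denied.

Credit score 728 ≥ 640 (meets base)
DTI: 4,100 ÷ 9,950 = 41.2%, over the 40% base limit.
Liquid reserves cover 9,150/1,695 = 5.4 months — ≥ 4 required
Employment 66 ≥ 12 months
DTI 41.2% is within the 40%–44% exception band; checking compensating factors.
Reserves 5.4 < 6 months; credit score 728 ≥ 680.
Compensating-factor requirement not fully met.

Denied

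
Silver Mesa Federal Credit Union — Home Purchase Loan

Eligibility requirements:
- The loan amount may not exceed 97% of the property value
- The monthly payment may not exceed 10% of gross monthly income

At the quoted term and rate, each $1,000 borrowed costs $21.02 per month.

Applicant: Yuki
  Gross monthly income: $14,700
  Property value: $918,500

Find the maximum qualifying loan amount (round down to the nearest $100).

$69,900

Payment cap: 10% × $14,700 = $1,470/month.
At $21.02 per $1,000, that supports 1,470/21.02 × 1,000 ≈ $69,933 → $69,900.
LTV cap: 97% × $918,500 = $890,945 → $890,900.
Binding constraint: payment-to-income.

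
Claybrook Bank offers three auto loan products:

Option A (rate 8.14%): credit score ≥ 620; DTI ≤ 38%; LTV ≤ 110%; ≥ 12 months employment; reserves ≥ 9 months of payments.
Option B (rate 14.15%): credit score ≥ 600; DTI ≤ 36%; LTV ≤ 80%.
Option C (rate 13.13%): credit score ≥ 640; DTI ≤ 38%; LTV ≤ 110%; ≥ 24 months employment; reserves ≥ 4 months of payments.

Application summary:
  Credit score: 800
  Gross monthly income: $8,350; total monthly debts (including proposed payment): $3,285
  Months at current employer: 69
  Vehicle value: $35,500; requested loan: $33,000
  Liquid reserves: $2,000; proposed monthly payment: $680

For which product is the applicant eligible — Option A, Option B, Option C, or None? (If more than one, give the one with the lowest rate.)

None

DTI = 3,285/8,350 = 39.3%.
LTV = 33,000/35,500 = 93%.
Reserves = 2,000/680 = 2.9 months.
Option A: score 800 ≥ 620; DTI 39.3% > 38%; LTV 93% ≤ 110%; employment 69 ≥ 12 mo; reserves 2.9 < 9 mo → does not qualify.
Option B: score 800 ≥ 600; DTI 39.3% > 36%; LTV 93% > 80% → does not qualify.
Option C: score 800 ≥ 640; DTI 39.3% > 38%; LTV 93% ≤ 110%; employment 69 ≥ 24 mo; reserves 2.9 < 4 mo → does not qualify.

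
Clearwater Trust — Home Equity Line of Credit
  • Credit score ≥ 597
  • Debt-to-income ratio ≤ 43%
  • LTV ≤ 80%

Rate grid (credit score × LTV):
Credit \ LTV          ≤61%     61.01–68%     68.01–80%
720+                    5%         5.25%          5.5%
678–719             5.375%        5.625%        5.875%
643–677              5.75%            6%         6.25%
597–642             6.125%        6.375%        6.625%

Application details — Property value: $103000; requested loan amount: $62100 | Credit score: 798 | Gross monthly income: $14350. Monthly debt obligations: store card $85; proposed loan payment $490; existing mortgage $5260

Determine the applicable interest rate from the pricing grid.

Credit score 798 ≥ 597; Total monthly debts = (85 + 490 + 5,260) = 5,835. Debt-to-income = 5,835/14,350 = 40.7% — meets 43% limit
LTV: 62,100 ÷ 103,000 = 60.3%, within 80% cap
Score 798 is in the 720+ band; LTV 60.3% is in the ≤61% band → 5%.

5%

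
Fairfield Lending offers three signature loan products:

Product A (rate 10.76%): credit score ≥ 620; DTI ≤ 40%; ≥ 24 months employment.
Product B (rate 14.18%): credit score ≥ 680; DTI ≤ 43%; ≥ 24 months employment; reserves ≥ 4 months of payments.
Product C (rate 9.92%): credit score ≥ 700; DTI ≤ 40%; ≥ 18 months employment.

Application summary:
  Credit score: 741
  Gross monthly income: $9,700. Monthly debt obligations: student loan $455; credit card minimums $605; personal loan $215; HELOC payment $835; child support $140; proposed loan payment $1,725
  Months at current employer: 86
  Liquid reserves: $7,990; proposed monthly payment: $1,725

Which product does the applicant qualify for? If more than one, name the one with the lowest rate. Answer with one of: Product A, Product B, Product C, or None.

Total debts = (455 + 605 + 215 + 835 + 140 + 1,725) = 3,975; DTI = 3,975/9,700 = 41%.
Reserves = 7,990/1,725 = 4.6 months.
Product A: score 741 ≥ 620; DTI 41% > 40%; employment 86 ≥ 24 mo → does not qualify.
Product B: score 741 ≥ 680; DTI 41% ≤ 43%; employment 86 ≥ 24 mo; reserves 4.6 ≥ 4 mo → qualifies.
Product C: score 741 ≥ 700; DTI 41% > 40%; employment 86 ≥ 18 mo → does not qualify.

Product B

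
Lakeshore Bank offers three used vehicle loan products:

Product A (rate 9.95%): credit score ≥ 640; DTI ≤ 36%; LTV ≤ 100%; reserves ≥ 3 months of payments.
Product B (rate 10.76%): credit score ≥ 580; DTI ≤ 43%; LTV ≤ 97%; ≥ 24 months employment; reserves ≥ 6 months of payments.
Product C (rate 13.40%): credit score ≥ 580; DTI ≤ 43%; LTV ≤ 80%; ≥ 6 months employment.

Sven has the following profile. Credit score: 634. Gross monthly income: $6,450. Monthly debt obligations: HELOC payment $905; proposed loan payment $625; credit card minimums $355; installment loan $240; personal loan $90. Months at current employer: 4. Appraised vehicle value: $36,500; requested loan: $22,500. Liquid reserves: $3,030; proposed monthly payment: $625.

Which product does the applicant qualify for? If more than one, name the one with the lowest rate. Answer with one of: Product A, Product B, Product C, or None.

Total debts = (905 + 625 + 355 + 240 + 90) = 2,215; DTI = 2,215/6,450 = 34.3%.
LTV = 22,500/36,500 = 61.6%.
Reserves = 3,030/625 = 4.8 months.
Product A: score 634 < 640; DTI 34.3% ≤ 36%; LTV 61.6% ≤ 100%; reserves 4.8 ≥ 3 mo → does not qualify.
Product B: score 634 ≥ 580; DTI 34.3% ≤ 43%; LTV 61.6% ≤ 97%; employment 4 < 24 mo; reserves 4.8 < 6 mo → does not qualify.
Product C: score 634 ≥ 580; DTI 34.3% ≤ 43%; LTV 61.6% ≤ 80%; employment 4 < 6 mo → does not qualify.

None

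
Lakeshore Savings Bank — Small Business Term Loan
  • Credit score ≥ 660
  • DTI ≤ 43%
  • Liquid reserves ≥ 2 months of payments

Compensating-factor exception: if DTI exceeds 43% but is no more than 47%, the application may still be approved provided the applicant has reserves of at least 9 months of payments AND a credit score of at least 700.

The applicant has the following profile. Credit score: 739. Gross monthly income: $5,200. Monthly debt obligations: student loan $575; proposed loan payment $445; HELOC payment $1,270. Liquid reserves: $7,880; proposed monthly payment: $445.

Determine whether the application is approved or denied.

Credit score 739 ≥ 660 (meets base)
Total debts = (575 + 445 + 1,270) = 2,290. DTI = 2,290/5,200 = 44% > 43% — standard DTI limit exceeded.
Reserves: 7,880 ÷ 445 = 17.7 months (meets 2-month minimum)
44% falls in the override range (43%–47%), so the compensating-factor test applies.
Override check — reserves: 17.7 mo (ok); score: 739 (ok).
Both override conditions satisfied; DTI exception granted.

Approved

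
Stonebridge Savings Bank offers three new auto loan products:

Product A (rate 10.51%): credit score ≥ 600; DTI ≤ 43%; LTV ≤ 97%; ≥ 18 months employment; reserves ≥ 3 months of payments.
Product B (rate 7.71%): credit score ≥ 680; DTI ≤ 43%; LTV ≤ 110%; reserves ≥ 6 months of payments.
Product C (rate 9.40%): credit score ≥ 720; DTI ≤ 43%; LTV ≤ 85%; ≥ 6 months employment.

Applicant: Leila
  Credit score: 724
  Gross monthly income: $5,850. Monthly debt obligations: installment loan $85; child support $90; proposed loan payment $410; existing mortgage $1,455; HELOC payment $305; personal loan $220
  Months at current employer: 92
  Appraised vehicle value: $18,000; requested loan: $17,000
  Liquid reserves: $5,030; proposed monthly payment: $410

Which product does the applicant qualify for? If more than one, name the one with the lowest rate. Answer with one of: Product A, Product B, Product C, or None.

None

Total debts = (85 + 90 + 410 + 1,455 + 305 + 220) = 2,565; DTI = 2,565/5,850 = 43.8%.
LTV = 17,000/18,000 = 94.4%.
Reserves = 5,030/410 = 12.3 months.
Product A: score 724 ≥ 600; DTI 43.8% > 43%; LTV 94.4% ≤ 97%; employment 92 ≥ 18 mo; reserves 12.3 ≥ 3 mo → does not qualify.
Product B: score 724 ≥ 680; DTI 43.8% > 43%; LTV 94.4% ≤ 110%; reserves 12.3 ≥ 6 mo → does not qualify.
Product C: score 724 ≥ 720; DTI 43.8% > 43%; LTV 94.4% > 85%; employment 92 ≥ 6 mo → does not qualify.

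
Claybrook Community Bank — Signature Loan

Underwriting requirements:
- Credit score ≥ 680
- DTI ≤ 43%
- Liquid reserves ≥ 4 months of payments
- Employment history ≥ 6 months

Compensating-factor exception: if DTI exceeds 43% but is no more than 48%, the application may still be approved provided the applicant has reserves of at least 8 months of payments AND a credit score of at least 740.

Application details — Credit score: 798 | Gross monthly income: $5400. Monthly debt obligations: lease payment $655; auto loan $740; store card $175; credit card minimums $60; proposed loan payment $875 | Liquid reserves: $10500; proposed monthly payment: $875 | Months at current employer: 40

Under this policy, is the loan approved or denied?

Credit score 798 ≥ 680 (meets base)
Total debts = (655 + 740 + 175 + 60 + 875) = 2,505. DTI = 2,505/5,400 = 46.4% > 43% — standard DTI limit exceeded.
Reserves: 10,500 ÷ 875 = 12.0 months (meets 4-month minimum)
Employment 40 ≥ 6 months
DTI 46.4% is within the 43%–48% exception band; checking compensating factors.
Override check — reserves: 12.0 mo (ok); score: 798 (ok).
Both override conditions satisfied; DTI exception granted.

Approved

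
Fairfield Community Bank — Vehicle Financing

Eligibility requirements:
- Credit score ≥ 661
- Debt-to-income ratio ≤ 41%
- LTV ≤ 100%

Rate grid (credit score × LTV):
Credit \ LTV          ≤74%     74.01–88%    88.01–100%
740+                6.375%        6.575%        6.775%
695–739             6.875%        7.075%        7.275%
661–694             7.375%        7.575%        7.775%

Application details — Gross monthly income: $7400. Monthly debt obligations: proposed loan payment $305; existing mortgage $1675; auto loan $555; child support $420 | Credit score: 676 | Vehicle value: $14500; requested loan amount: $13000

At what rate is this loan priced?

Credit score 676 ≥ 661; Total monthly debts = (305 + 1,675 + 555 + 420) = 2,955. DTI: 2,955 ÷ 7,400 = 39.9%, within the 41% cap
Loan-to-value = 13,000/14,500 = 89.7% — pass (100% max)
Row: 676 falls in 661–694. Column: 89.7% falls in 88.01–100%. Rate = 7.775%.

7.775%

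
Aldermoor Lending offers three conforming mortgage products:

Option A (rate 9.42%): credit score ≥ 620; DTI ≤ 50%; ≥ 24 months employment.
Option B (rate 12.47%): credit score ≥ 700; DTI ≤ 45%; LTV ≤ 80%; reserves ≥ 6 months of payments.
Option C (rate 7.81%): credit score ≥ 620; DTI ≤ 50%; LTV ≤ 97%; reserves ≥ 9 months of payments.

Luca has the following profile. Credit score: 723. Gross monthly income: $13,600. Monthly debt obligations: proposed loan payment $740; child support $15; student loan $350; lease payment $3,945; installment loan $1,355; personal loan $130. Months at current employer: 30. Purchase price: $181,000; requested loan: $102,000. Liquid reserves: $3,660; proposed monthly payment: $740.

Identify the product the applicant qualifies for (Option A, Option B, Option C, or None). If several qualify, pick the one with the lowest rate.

Option A

Total debts = (740 + 15 + 350 + 3,945 + 1,355 + 130) = 6,535; DTI = 6,535/13,600 = 48.1%.
LTV = 102,000/181,000 = 56.4%.
Reserves = 3,660/740 = 4.9 months.
Option A: score 723 ≥ 620; DTI 48.1% ≤ 50%; employment 30 ≥ 24 mo → qualifies.
Option B: score 723 ≥ 700; DTI 48.1% > 45%; LTV 56.4% ≤ 80%; reserves 4.9 < 6 mo → does not qualify.
Option C: score 723 ≥ 620; DTI 48.1% ≤ 50%; LTV 56.4% ≤ 97%; reserves 4.9 < 9 mo → does not qualify.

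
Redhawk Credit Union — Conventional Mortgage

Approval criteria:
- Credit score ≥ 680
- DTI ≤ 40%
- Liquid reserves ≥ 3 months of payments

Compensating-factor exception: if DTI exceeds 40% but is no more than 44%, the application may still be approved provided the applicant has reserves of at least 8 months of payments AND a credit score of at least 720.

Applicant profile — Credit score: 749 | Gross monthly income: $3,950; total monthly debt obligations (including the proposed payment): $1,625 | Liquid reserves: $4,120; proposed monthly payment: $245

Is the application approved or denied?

Approved

Credit score 749 ≥ 680 (meets base)
DTI = 1,625/3,950 = 41.1% > 40% — standard DTI limit exceeded.
Reserves: 4,120 ÷ 245 = 16.8 months (meets 3-month minimum)
41.1% falls in the override range (40%–44%), so the compensating-factor test applies.
Override check — reserves: 16.8 mo (ok); score: 749 (ok).
Both compensating conditions met → exception applies.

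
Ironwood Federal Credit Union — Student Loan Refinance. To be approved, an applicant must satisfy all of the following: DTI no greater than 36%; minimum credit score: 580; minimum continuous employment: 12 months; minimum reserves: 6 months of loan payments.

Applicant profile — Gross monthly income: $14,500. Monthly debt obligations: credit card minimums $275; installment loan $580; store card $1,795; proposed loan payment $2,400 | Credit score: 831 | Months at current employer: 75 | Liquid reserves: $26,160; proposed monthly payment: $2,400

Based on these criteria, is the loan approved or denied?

Total monthly debts = (275 + 580 + 1,795 + 2,400) = 5,050. DTI: 5,050 ÷ 14,500 = 34.8%, within the 36% cap
Credit score 831 ≥ 580 (meets)
Employment 75 ≥ 12 months
Reserves = 26,160/2,400 = 10.9 months ≥ 6
All criteria satisfied.

Approved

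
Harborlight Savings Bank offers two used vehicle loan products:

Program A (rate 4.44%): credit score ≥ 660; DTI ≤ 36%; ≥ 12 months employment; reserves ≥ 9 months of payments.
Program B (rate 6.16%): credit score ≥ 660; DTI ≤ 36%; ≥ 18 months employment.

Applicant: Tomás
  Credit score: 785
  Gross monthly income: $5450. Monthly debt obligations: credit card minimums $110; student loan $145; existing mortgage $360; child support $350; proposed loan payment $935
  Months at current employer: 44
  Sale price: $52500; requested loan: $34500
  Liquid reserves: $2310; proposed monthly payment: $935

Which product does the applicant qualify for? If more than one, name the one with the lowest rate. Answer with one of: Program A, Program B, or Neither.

Program B

Total debts = (110 + 145 + 360 + 350 + 935) = 1,900; DTI = 1,900/5,450 = 34.9%.
LTV = 34,500/52,500 = 65.7%.
Reserves = 2,310/935 = 2.5 months.
Program A: score 785 ≥ 660; DTI 34.9% ≤ 36%; employment 44 ≥ 12 mo; reserves 2.5 < 9 mo → does not qualify.
Program B: score 785 ≥ 660; DTI 34.9% ≤ 36%; employment 44 ≥ 18 mo → qualifies.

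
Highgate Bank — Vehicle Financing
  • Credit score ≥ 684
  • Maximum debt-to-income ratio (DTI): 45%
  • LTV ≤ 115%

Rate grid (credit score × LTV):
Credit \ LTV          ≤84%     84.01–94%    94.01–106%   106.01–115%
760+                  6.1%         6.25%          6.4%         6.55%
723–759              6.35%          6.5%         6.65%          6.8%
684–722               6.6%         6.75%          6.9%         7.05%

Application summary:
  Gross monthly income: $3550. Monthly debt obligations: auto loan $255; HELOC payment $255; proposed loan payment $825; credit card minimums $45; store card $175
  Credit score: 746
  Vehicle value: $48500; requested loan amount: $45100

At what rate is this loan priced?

6.5%

Credit score 746 ≥ 684; Total monthly debts = (255 + 255 + 825 + 45 + 175) = 1,555. DTI: 1,555 ÷ 3,550 = 43.8%, within the 45% cap
LTV = 45,100/48,500 = 93% ≤ 115%
Credit 746 → row 723–759; LTV 93% → column 84.01–94%. Grid cell → 6.5%.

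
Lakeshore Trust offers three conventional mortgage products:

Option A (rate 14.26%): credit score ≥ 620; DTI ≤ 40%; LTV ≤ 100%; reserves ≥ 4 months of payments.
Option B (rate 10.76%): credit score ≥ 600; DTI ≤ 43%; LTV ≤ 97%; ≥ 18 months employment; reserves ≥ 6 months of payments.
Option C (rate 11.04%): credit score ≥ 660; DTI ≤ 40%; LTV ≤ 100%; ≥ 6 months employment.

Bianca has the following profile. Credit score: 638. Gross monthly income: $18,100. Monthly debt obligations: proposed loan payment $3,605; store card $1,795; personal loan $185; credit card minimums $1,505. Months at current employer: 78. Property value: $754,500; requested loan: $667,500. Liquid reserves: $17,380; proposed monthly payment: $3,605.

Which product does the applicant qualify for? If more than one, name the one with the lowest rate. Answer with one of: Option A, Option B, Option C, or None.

Total debts = (3,605 + 1,795 + 185 + 1,505) = 7,090; DTI = 7,090/18,100 = 39.2%.
LTV = 667,500/754,500 = 88.5%.
Reserves = 17,380/3,605 = 4.8 months.
Option A: score 638 ≥ 620; DTI 39.2% ≤ 40%; LTV 88.5% ≤ 100%; reserves 4.8 ≥ 4 mo → qualifies.
Option B: score 638 ≥ 600; DTI 39.2% ≤ 43%; LTV 88.5% ≤ 97%; employment 78 ≥ 18 mo; reserves 4.8 < 6 mo → does not qualify.
Option C: score 638 < 660; DTI 39.2% ≤ 40%; LTV 88.5% ≤ 100%; employment 78 ≥ 6 mo → does not qualify.

Option A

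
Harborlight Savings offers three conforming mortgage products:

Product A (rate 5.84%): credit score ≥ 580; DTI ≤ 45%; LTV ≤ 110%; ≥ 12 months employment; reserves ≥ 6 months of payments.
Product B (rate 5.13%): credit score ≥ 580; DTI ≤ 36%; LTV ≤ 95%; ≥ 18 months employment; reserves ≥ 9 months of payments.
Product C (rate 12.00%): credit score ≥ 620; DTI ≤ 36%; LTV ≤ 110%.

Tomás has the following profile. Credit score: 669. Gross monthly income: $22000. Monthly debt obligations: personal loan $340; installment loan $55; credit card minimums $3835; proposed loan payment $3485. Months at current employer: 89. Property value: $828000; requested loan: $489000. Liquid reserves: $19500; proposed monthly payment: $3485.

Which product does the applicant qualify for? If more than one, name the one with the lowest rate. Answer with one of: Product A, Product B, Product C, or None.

Product C

Total debts = (340 + 55 + 3,835 + 3,485) = 7,715; DTI = 7,715/22,000 = 35.1%.
LTV = 489,000/828,000 = 59.1%.
Reserves = 19,500/3,485 = 5.6 months.
Product A: score 669 ≥ 580; DTI 35.1% ≤ 45%; LTV 59.1% ≤ 110%; employment 89 ≥ 12 mo; reserves 5.6 < 6 mo → does not qualify.
Product B: score 669 ≥ 580; DTI 35.1% ≤ 36%; LTV 59.1% ≤ 95%; employment 89 ≥ 18 mo; reserves 5.6 < 9 mo → does not qualify.
Product C: score 669 ≥ 620; DTI 35.1% ≤ 36%; LTV 59.1% ≤ 110% → qualifies.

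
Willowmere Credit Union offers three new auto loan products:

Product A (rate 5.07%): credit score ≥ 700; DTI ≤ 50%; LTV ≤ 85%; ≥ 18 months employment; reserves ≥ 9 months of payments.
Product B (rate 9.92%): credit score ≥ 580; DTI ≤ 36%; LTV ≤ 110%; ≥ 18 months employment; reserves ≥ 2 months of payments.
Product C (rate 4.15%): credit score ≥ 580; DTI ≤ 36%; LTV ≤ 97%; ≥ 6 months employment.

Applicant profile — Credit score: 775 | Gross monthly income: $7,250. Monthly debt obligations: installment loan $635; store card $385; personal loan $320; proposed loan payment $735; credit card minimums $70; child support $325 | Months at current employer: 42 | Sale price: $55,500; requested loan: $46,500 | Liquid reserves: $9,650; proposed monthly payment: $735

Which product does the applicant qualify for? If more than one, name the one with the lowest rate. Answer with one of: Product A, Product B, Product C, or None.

Product C

Total debts = (635 + 385 + 320 + 735 + 70 + 325) = 2,470; DTI = 2,470/7,250 = 34.1%.
LTV = 46,500/55,500 = 83.8%.
Reserves = 9,650/735 = 13.1 months.
Product A: score 775 ≥ 700; DTI 34.1% ≤ 50%; LTV 83.8% ≤ 85%; employment 42 ≥ 18 mo; reserves 13.1 ≥ 9 mo → qualifies.
Product B: score 775 ≥ 580; DTI 34.1% ≤ 36%; LTV 83.8% ≤ 110%; employment 42 ≥ 18 mo; reserves 13.1 ≥ 2 mo → qualifies.
Product C: score 775 ≥ 580; DTI 34.1% ≤ 36%; LTV 83.8% ≤ 97%; employment 42 ≥ 6 mo → qualifies.
Qualifying: Product A, Product B, Product C. Lowest rate is 4.15% → Product C.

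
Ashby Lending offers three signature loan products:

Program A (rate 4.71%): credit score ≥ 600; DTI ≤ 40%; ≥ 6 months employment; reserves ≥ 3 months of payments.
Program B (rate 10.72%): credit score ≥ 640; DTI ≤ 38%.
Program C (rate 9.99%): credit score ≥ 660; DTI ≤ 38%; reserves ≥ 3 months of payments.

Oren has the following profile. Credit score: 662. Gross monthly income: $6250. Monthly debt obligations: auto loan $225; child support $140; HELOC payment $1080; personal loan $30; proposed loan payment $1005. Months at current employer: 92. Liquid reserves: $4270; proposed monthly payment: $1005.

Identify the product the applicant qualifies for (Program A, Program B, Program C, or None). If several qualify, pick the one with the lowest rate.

Total debts = (225 + 140 + 1,080 + 30 + 1,005) = 2,480; DTI = 2,480/6,250 = 39.7%.
Reserves = 4,270/1,005 = 4.2 months.
Program A: score 662 ≥ 600; DTI 39.7% ≤ 40%; employment 92 ≥ 6 mo; reserves 4.2 ≥ 3 mo → qualifies.
Program B: score 662 ≥ 640; DTI 39.7% > 38% → does not qualify.
Program C: score 662 ≥ 660; DTI 39.7% > 38%; reserves 4.2 ≥ 3 mo → does not qualify.

Program A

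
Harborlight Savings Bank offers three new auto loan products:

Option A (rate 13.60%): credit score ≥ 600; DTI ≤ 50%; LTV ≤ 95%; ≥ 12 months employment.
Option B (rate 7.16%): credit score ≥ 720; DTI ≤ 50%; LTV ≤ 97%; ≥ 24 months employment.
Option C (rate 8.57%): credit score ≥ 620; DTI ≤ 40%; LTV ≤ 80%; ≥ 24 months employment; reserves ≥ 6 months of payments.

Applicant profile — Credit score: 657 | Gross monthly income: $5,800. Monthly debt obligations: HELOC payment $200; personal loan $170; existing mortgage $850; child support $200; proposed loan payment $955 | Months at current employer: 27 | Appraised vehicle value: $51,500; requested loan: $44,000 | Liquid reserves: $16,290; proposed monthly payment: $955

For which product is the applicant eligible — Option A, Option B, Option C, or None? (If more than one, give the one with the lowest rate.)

Option A

Total debts = (200 + 170 + 850 + 200 + 955) = 2,375; DTI = 2,375/5,800 = 40.9%.
LTV = 44,000/51,500 = 85.4%.
Reserves = 16,290/955 = 17.1 months.
Option A: score 657 ≥ 600; DTI 40.9% ≤ 50%; LTV 85.4% ≤ 95%; employment 27 ≥ 12 mo → qualifies.
Option B: score 657 < 720; DTI 40.9% ≤ 50%; LTV 85.4% ≤ 97%; employment 27 ≥ 24 mo → does not qualify.
Option C: score 657 ≥ 620; DTI 40.9% > 40%; LTV 85.4% > 80%; employment 27 ≥ 24 mo; reserves 17.1 ≥ 6 mo → does not qualify.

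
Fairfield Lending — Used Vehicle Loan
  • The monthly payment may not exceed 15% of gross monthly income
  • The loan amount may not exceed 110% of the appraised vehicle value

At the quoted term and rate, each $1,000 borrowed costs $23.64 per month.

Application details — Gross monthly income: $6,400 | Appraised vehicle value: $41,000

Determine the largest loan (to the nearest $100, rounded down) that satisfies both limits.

$40,600

Payment cap: 15% × $6,400 = $960/month.
At $23.64 per $1,000, that supports 960/23.64 × 1,000 ≈ $40,609 → $40,600.
LTV cap: 110% × $41,000 = $45,100 → $45,100.
Binding constraint: payment-to-income.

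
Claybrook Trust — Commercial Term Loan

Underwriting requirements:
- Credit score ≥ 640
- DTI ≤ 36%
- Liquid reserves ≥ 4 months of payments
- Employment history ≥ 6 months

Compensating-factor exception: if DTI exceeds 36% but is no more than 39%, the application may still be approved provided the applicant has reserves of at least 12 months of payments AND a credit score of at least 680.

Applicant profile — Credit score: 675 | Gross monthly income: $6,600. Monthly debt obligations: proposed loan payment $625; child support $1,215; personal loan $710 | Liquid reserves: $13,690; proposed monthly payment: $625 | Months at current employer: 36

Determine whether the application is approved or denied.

Denied

Credit score 675 ≥ 640 (meets base)
Total debts = (625 + 1,215 + 710) = 2,550. DTI = 2,550/6,600 = 38.6% > 36% — standard DTI limit exceeded.
Reserves: 13,690 ÷ 625 = 21.9 months (meets 4-month minimum)
Employment 36 ≥ 6 months
DTI 38.6% is within the 36%–39% exception band; checking compensating factors.
Reserves 21.9 ≥ 12 months; credit score 675 < 680.
Override conditions not both satisfied; exception does not apply.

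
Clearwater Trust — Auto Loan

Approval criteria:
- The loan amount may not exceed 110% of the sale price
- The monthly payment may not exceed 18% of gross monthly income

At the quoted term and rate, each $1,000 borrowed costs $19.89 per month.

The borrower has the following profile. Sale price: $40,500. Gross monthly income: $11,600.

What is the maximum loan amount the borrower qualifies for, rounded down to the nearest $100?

$44,500

Payment cap: 18% × $11,600 = $2,088/month.
At $19.89 per $1,000, that supports 2,088/19.89 × 1,000 ≈ $104,977 → $104,900.
LTV cap: 110% × $40,500 = $44,550 → $44,500.
Binding constraint: loan-to-value.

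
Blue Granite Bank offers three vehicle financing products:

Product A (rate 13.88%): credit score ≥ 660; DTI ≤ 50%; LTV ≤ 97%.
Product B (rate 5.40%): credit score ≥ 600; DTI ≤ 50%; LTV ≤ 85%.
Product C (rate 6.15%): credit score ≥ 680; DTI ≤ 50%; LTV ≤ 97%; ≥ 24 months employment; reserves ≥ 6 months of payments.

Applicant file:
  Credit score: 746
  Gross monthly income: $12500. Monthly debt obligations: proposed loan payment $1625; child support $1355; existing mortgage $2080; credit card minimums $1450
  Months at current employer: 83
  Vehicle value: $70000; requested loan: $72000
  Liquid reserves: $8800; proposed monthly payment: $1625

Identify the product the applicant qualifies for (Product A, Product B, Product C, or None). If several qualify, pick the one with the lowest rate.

Total debts = (1,625 + 1,355 + 2,080 + 1,450) = 6,510; DTI = 6,510/12,500 = 52.1%.
LTV = 72,000/70,000 = 102.9%.
Reserves = 8,800/1,625 = 5.4 months.
Product A: score 746 ≥ 660; DTI 52.1% > 50%; LTV 102.9% > 97% → does not qualify.
Product B: score 746 ≥ 600; DTI 52.1% > 50%; LTV 102.9% > 85% → does not qualify.
Product C: score 746 ≥ 680; DTI 52.1% > 50%; LTV 102.9% > 97%; employment 83 ≥ 24 mo; reserves 5.4 < 6 mo → does not qualify.

None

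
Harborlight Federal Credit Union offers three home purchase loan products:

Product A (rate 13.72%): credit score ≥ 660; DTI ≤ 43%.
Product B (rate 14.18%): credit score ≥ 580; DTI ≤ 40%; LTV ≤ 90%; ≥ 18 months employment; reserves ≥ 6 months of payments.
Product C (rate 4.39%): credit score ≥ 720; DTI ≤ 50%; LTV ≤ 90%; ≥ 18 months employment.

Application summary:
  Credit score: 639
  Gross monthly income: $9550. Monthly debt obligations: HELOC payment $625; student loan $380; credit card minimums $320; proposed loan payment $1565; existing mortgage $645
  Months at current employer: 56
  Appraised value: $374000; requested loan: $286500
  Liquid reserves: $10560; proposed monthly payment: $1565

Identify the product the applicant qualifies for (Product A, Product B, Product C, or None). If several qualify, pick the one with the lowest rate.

Total debts = (625 + 380 + 320 + 1,565 + 645) = 3,535; DTI = 3,535/9,550 = 37%.
LTV = 286,500/374,000 = 76.6%.
Reserves = 10,560/1,565 = 6.7 months.
Product A: score 639 < 660; DTI 37% ≤ 43% → does not qualify.
Product B: score 639 ≥ 580; DTI 37% ≤ 40%; LTV 76.6% ≤ 90%; employment 56 ≥ 18 mo; reserves 6.7 ≥ 6 mo → qualifies.
Product C: score 639 < 720; DTI 37% ≤ 50%; LTV 76.6% ≤ 90%; employment 56 ≥ 18 mo → does not qualify.

Product B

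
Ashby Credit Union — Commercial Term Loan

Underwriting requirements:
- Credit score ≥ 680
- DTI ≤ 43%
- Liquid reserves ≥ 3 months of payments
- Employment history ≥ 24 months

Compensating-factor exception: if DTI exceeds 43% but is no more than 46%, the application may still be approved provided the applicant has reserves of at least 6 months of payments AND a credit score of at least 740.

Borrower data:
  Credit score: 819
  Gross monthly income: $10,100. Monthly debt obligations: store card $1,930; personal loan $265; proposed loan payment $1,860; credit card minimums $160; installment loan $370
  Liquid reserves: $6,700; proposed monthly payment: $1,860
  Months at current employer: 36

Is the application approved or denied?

Denied

Credit score 819 ≥ 680 (meets base)
Total debts = (1,930 + 265 + 1,860 + 160 + 370) = 4,585. DTI = 4,585/10,100 = 45.4% > 43% — standard DTI limit exceeded.
Liquid reserves cover 6,700/1,860 = 3.6 months — ≥ 3 required
Employment 36 ≥ 24 months
DTI 45.4% is within the 43%–46% exception band; checking compensating factors.
Override check — reserves: 3.6 mo (short of 6); score: 819 (ok).
Compensating-factor requirement not fully met.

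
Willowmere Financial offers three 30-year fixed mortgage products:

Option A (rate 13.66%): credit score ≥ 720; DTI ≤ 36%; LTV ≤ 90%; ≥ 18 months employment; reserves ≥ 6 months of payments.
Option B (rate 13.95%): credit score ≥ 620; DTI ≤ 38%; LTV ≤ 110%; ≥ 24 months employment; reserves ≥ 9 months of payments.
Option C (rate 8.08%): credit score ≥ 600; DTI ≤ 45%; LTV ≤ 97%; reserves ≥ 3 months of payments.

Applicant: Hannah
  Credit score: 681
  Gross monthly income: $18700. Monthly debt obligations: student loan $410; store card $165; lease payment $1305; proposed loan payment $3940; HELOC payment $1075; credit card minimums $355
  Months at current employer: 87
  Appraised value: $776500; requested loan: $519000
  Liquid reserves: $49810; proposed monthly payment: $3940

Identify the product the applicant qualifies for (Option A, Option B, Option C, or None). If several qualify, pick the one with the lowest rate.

Total debts = (410 + 165 + 1,305 + 3,940 + 1,075 + 355) = 7,250; DTI = 7,250/18,700 = 38.8%.
LTV = 519,000/776,500 = 66.8%.
Reserves = 49,810/3,940 = 12.6 months.
Option A: score 681 < 720; DTI 38.8% > 36%; LTV 66.8% ≤ 90%; employment 87 ≥ 18 mo; reserves 12.6 ≥ 6 mo → does not qualify.
Option B: score 681 ≥ 620; DTI 38.8% > 38%; LTV 66.8% ≤ 110%; employment 87 ≥ 24 mo; reserves 12.6 ≥ 9 mo → does not qualify.
Option C: score 681 ≥ 600; DTI 38.8% ≤ 45%; LTV 66.8% ≤ 97%; reserves 12.6 ≥ 3 mo → qualifies.

Option C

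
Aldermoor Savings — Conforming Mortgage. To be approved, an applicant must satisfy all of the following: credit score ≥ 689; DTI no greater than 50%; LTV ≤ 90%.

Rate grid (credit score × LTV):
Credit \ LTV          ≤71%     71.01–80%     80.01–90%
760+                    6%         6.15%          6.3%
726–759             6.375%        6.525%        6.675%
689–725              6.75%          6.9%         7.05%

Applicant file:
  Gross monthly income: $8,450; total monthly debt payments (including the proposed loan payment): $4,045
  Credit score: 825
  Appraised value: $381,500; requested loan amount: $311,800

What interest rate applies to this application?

Credit score 825 ≥ 689; Debt-to-income = 4,045/8,450 = 47.9% — meets 50% limit
LTV: 311,800 ÷ 381,500 = 81.7%, within 90% cap
Score 825 is in the 760+ band; LTV 81.7% is in the 80.01–90% band → 6.3%.

6.3%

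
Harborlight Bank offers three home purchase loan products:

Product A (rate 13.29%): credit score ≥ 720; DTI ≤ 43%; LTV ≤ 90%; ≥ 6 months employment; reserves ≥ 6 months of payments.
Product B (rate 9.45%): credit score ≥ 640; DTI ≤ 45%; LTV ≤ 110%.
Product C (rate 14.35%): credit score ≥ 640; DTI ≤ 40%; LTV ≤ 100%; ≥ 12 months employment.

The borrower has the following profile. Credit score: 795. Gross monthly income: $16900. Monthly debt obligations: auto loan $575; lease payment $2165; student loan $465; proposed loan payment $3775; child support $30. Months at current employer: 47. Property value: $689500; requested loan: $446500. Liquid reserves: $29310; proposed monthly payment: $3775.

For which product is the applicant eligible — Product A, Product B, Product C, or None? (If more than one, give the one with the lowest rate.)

Total debts = (575 + 2,165 + 465 + 3,775 + 30) = 7,010; DTI = 7,010/16,900 = 41.5%.
LTV = 446,500/689,500 = 64.8%.
Reserves = 29,310/3,775 = 7.8 months.
Product A: score 795 ≥ 720; DTI 41.5% ≤ 43%; LTV 64.8% ≤ 90%; employment 47 ≥ 6 mo; reserves 7.8 ≥ 6 mo → qualifies.
Product B: score 795 ≥ 640; DTI 41.5% ≤ 45%; LTV 64.8% ≤ 110% → qualifies.
Product C: score 795 ≥ 640; DTI 41.5% > 40%; LTV 64.8% ≤ 100%; employment 47 ≥ 12 mo → does not qualify.
Qualifying: Product A, Product B. Lowest rate is 9.45% → Product B.

Product B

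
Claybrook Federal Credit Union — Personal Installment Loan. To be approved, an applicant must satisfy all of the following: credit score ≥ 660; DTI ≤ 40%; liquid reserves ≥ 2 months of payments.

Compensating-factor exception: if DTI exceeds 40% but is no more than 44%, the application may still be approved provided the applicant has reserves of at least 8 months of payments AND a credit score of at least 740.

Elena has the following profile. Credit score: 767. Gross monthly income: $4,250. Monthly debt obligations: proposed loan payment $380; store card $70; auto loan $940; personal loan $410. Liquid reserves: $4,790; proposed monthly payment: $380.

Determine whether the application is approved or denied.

Credit score 767 ≥ 660 (meets base)
Total debts = (380 + 70 + 940 + 410) = 1,800. DTI: 1,800 ÷ 4,250 = 42.4%, over the 40% base limit.
Liquid reserves cover 4,790/380 = 12.6 months — ≥ 2 required
DTI 42.4% is within the 40%–44% exception band; checking compensating factors.
Reserves 12.6 ≥ 8 months; credit score 767 ≥ 740.
Both override conditions satisfied; DTI exception granted.

Approved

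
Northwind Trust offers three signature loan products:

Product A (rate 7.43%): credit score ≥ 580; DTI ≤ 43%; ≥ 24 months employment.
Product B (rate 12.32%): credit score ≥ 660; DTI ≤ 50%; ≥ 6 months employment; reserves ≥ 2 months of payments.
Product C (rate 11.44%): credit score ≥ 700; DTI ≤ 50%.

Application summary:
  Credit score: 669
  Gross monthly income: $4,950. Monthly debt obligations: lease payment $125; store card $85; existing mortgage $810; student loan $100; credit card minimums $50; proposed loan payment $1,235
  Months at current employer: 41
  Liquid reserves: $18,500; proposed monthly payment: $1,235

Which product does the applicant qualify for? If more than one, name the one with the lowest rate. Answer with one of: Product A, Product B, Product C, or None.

Total debts = (125 + 85 + 810 + 100 + 50 + 1,235) = 2,405; DTI = 2,405/4,950 = 48.6%.
Reserves = 18,500/1,235 = 15.0 months.
Product A: score 669 ≥ 580; DTI 48.6% > 43%; employment 41 ≥ 24 mo → does not qualify.
Product B: score 669 ≥ 660; DTI 48.6% ≤ 50%; employment 41 ≥ 6 mo; reserves 15.0 ≥ 2 mo → qualifies.
Product C: score 669 < 700; DTI 48.6% ≤ 50% → does not qualify.

Product B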